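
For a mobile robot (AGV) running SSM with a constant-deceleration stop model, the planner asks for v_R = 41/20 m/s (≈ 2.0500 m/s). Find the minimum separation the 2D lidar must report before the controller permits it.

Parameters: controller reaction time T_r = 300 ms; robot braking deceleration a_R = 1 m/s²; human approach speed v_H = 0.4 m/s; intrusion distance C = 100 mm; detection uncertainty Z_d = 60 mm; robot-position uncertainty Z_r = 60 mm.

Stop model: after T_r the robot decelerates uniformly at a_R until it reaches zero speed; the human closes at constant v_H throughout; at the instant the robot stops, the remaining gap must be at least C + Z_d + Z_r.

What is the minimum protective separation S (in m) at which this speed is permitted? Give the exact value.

braking lasts T_s = (41/20)/1 = 2.0500 s
robot covers v_R·T_r = 2.0500·0.3000 = 0.6150 m before braking
robot covers 2.0500·2.0500 − ½·1.0000·2.0500² = 2.1012 m while stopping
person approaches 0.4000·(0.3000+2.0500) = 0.9400 m
residual clearance needed = 0.1000+0.0600+0.0600 = 0.2200 m
S_min ≈ 0.6150+2.1012+0.9400+0.2200  ⇒  S_min = 3101/800 m

S_min = 3101/800 m = 3.8763 m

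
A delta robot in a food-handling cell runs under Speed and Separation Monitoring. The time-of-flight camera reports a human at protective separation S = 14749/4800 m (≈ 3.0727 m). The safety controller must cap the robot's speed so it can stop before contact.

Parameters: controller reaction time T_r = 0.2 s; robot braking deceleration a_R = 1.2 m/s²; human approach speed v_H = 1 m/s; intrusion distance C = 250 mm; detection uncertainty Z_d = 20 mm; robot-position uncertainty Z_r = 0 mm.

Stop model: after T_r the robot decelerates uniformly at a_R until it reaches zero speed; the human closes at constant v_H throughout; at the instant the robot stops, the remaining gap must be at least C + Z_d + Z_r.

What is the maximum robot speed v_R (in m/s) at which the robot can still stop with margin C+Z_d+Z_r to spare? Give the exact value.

v_R_max = 31/20 m/s = 1.5500 m/s

collect terms ⇒ (5/12)·v_R² + (31/30)·v_R + (-12493/4800) = 0
  disc = (31/30)² − 4·(5/12)·(-12493/4800) = 8649/1600 ; √disc = 93/40
  v_R = (−(31/30) + 93/40) / (2·(5/12)) = 31/20 m/s
check:
T_s = v_R/a_R = (31/20)/(6/5) = 1.2917 s
robot in T_r: 1.5500·0.2000 = 0.3100 m
braking distance = 1.5500²/(2·1.2000) = 1.0010 m
human closes 1.0000·1.4917 = 1.4917 m
C+Z_d+Z_r = 0.2500+0.0200+0.0000 = 0.2700 m
sum ≈ 0.3100+1.0010+1.4917+0.2700 ≈ 3.0727 m = S ✓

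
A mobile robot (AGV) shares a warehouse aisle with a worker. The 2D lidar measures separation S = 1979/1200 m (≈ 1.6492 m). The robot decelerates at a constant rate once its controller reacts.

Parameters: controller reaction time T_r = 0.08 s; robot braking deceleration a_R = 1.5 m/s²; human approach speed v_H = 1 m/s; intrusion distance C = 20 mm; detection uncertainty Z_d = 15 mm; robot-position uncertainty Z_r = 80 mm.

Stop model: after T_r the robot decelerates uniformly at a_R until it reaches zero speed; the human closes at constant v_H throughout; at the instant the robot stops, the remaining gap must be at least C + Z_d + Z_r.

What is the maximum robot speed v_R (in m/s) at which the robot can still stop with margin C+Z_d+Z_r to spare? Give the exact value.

v_R_max = 5/4 m/s = 1.2500 m/s

quadratic (1/3)·v² + (56/75)·v + (-349/240) = 0
  disc = (56/75)² − 4·(1/3)·(-349/240) = 6241/2500 ; √disc = 79/50
  v_R = (−(56/75) + 79/50) / (2·(1/3)) = 5/4 m/s
check:
braking lasts T_s = (5/4)/(3/2) = 0.8333 s
reaction-phase robot travel = 1.2500·0.0800 = 0.1000 m
robot covers 1.2500·0.8333 − ½·1.5000·0.8333² = 0.5208 m while stopping
person approaches 1.0000·(0.0800+0.8333) = 0.9133 m
C+Z_d+Z_r = 0.0200+0.0150+0.0800 = 0.1150 m
sum ≈ 0.1000+0.5208+0.9133+0.1150 ≈ 1.6492 m = S ✓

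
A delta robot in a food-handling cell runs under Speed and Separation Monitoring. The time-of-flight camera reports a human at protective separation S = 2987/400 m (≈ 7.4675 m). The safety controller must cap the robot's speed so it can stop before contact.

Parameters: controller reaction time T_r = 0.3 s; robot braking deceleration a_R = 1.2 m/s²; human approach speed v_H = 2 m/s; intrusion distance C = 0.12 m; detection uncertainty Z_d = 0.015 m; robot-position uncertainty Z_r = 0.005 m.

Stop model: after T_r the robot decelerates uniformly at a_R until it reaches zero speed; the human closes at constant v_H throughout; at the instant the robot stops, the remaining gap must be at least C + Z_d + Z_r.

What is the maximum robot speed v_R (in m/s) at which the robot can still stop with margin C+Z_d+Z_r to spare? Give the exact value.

quadratic (5/12)·v² + (59/30)·v + (-2691/400) = 0
  disc = (59/30)² − 4·(5/12)·(-2691/400) = 54289/3600 ; √disc = 233/60
  v_R = (−(59/30) + 233/60) / (2·(5/12)) = 23/10 m/s
check:
stop time T_s = (23/10)/(6/5) = 1.9167 s
reaction-phase robot travel = 2.3000·0.3000 = 0.6900 m
robot covers 2.3000·1.9167 − ½·1.2000·1.9167² = 2.2042 m while stopping
person approaches 2.0000·(0.3000+1.9167) = 4.4333 m
C+Z_d+Z_r = 0.1200+0.0150+0.0050 = 0.1400 m
sum ≈ 0.6900+2.2042+4.4333+0.1400 ≈ 7.4675 m = S ✓

v_R_max = 23/10 m/s = 2.3000 m/s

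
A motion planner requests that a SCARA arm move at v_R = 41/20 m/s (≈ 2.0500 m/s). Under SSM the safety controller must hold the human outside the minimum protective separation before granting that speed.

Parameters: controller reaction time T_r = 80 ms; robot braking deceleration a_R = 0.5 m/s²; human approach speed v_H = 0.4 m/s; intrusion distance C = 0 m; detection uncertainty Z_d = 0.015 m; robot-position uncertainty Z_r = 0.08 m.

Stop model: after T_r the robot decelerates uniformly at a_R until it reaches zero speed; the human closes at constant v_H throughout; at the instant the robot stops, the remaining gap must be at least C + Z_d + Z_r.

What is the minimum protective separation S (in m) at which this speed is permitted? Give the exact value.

S_min = 12267/2000 m = 6.1335 m

T_s = v_R/a_R = (41/20)/(1/2) = 4.1000 s
robot covers v_R·T_r = 2.0500·0.0800 = 0.1640 m before braking
robot covers 2.0500·4.1000 − ½·0.5000·4.1000² = 4.2025 m while stopping
person approaches 0.4000·(0.0800+4.1000) = 1.6720 m
margins: 0.0000+0.0150+0.0800 = 0.0950 m
S_min ≈ 0.1640+4.2025+1.6720+0.0950  ⇒  S_min = 12267/2000 m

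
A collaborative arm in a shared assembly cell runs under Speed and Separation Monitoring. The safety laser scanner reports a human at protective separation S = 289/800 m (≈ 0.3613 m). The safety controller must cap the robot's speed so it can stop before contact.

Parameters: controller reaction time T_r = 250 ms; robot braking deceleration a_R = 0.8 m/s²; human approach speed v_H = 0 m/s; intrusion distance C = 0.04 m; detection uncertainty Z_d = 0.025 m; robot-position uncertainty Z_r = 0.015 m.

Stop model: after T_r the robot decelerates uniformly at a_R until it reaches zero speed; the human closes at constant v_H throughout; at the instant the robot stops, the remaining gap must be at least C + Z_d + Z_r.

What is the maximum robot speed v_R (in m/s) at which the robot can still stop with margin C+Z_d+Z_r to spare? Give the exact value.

v_R_max = 1/2 m/s = 0.5000 m/s

collect terms ⇒ (5/8)·v_R² + (1/4)·v_R + (-9/32) = 0
  disc = (1/4)² − 4·(5/8)·(-9/32) = 49/64 ; √disc = 7/8
  v_R = (−(1/4) + 7/8) / (2·(5/8)) = 1/2 m/s
check:
braking lasts T_s = (1/2)/(4/5) = 0.6250 s
robot in T_r: 0.5000·0.2500 = 0.1250 m
robot under decel: 0.5000²/(2·0.8000) = 0.1562 m
human closes 0.0000·0.8750 = 0.0000 m
C+Z_d+Z_r = 0.0400+0.0250+0.0150 = 0.0800 m
sum ≈ 0.1250+0.1562+0.0000+0.0800 ≈ 0.3613 m = S ✓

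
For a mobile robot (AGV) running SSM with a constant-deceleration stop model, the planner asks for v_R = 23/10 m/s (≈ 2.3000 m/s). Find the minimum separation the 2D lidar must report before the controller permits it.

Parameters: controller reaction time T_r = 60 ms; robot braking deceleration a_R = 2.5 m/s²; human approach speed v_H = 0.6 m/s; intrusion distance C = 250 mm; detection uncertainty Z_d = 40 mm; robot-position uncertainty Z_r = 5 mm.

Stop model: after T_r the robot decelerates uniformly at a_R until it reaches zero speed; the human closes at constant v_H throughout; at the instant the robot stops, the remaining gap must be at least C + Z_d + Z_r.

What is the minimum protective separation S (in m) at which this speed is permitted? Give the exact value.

S_min = 2079/1000 m = 2.0790 m

T_s = v_R/a_R = (23/10)/(5/2) = 0.9200 s
robot covers v_R·T_r = 2.3000·0.0600 = 0.1380 m before braking
robot covers 2.3000·0.9200 − ½·2.5000·0.9200² = 1.0580 m while stopping
human closes 0.6000·0.9800 = 0.5880 m
C+Z_d+Z_r = 0.2500+0.0400+0.0050 = 0.2950 m
S_min ≈ 0.1380+1.0580+0.5880+0.2950  ⇒  S_min = 2079/1000 m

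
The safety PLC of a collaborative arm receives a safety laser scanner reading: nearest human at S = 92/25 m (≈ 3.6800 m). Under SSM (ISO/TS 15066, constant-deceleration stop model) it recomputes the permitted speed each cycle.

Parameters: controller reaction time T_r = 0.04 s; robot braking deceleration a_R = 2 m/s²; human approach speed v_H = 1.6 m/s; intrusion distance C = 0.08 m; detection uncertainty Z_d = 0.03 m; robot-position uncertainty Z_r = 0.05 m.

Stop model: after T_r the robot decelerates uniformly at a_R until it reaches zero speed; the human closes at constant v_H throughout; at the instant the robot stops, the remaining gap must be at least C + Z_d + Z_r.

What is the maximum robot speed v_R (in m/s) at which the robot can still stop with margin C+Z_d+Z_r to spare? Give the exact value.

v_R_max = 12/5 m/s = 2.4000 m/s

collect terms ⇒ (1/4)·v_R² + (21/25)·v_R + (-432/125) = 0
  disc = (21/25)² − 4·(1/4)·(-432/125) = 2601/625 ; √disc = 51/25
  v_R = (−(21/25) + 51/25) / (2·(1/4)) = 12/5 m/s
check:
braking lasts T_s = (12/5)/2 = 1.2000 s
robot covers v_R·T_r = 2.4000·0.0400 = 0.0960 m before braking
braking distance = 2.4000²/(2·2.0000) = 1.4400 m
human over T_r+T_s: 1.6000·(0.0400+1.2000) = 1.9840 m
margins: 0.0800+0.0300+0.0500 = 0.1600 m
sum ≈ 0.0960+1.4400+1.9840+0.1600 ≈ 3.6800 m = S ✓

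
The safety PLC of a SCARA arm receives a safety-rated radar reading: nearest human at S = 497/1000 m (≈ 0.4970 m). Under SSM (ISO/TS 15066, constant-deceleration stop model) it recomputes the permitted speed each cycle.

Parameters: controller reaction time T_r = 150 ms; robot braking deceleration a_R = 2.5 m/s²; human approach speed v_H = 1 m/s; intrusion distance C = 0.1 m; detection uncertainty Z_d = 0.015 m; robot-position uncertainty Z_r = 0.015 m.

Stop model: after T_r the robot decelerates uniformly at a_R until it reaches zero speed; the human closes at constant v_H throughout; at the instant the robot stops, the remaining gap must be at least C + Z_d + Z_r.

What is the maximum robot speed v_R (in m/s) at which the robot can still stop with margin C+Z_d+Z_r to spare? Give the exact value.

v_R_max = 7/20 m/s = 0.3500 m/s

collect terms ⇒ (1/5)·v_R² + (11/20)·v_R + (-217/1000) = 0
  disc = (11/20)² − 4·(1/5)·(-217/1000) = 4761/10000 ; √disc = 69/100
  v_R = (−(11/20) + 69/100) / (2·(1/5)) = 7/20 m/s
check:
stop time T_s = (7/20)/(5/2) = 0.1400 s
robot covers v_R·T_r = 0.3500·0.1500 = 0.0525 m before braking
braking distance = 0.3500²/(2·2.5000) = 0.0245 m
person approaches 1.0000·(0.1500+0.1400) = 0.2900 m
residual clearance needed = 0.1000+0.0150+0.0150 = 0.1300 m
sum ≈ 0.0525+0.0245+0.2900+0.1300 ≈ 0.4970 m = S ✓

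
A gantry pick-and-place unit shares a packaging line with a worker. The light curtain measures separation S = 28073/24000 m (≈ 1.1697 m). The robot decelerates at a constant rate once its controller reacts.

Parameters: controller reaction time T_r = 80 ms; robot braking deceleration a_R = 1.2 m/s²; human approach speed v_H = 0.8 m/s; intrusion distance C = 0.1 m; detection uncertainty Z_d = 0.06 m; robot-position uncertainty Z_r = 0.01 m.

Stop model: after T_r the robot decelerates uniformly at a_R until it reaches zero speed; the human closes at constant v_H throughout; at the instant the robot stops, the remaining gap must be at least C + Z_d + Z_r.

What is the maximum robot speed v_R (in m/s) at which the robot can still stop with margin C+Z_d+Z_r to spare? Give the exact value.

v_R_max = 17/20 m/s = 0.8500 m/s

quadratic (5/12)·v² + (56/75)·v + (-22457/24000) = 0
  disc = (56/75)² − 4·(5/12)·(-22457/24000) = 84681/40000 ; √disc = 291/200
  v_R = (−(56/75) + 291/200) / (2·(5/12)) = 17/20 m/s
check:
stop time T_s = (17/20)/(6/5) = 0.7083 s
robot in T_r: 0.8500·0.0800 = 0.0680 m
robot covers 0.8500·0.7083 − ½·1.2000·0.7083² = 0.3010 m while stopping
person approaches 0.8000·(0.0800+0.7083) = 0.6307 m
residual clearance needed = 0.1000+0.0600+0.0100 = 0.1700 m
sum ≈ 0.0680+0.3010+0.6307+0.1700 ≈ 1.1697 m = S ✓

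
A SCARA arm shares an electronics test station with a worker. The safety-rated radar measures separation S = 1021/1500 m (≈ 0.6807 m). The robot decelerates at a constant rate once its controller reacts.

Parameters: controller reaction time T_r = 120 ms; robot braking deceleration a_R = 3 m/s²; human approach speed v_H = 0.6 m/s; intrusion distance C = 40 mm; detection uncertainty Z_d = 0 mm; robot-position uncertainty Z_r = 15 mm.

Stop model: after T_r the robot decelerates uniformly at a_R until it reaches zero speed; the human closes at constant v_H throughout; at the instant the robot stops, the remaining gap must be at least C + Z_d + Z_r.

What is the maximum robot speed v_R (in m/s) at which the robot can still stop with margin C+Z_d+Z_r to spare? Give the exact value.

v_R_max = 11/10 m/s = 1.1000 m/s

quadratic (1/6)·v² + (8/25)·v + (-1661/3000) = 0
  disc = (8/25)² − 4·(1/6)·(-1661/3000) = 10609/22500 ; √disc = 103/150
  v_R = (−(8/25) + 103/150) / (2·(1/6)) = 11/10 m/s
check:
T_s = v_R/a_R = (11/10)/3 = 0.3667 s
reaction-phase robot travel = 1.1000·0.1200 = 0.1320 m
braking distance = 1.1000²/(2·3.0000) = 0.2017 m
human closes 0.6000·0.4867 = 0.2920 m
residual clearance needed = 0.0400+0.0000+0.0150 = 0.0550 m
sum ≈ 0.1320+0.2017+0.2920+0.0550 ≈ 0.6807 m = S ✓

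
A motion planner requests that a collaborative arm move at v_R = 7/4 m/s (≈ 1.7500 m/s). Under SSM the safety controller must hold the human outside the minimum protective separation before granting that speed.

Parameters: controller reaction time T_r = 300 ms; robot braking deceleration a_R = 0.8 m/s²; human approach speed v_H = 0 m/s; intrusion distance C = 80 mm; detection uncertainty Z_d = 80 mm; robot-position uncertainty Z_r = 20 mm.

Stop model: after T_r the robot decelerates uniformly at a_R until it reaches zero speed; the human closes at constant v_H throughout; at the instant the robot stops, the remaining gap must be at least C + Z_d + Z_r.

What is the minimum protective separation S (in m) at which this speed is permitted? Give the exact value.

braking lasts T_s = (7/4)/(4/5) = 2.1875 s
reaction-phase robot travel = 1.7500·0.3000 = 0.5250 m
robot covers 1.7500·2.1875 − ½·0.8000·2.1875² = 1.9141 m while stopping
person approaches 0.0000·(0.3000+2.1875) = 0.0000 m
margins: 0.0800+0.0800+0.0200 = 0.1800 m
S_min ≈ 0.5250+1.9141+0.0000+0.1800  ⇒  S_min = 8381/3200 m

S_min = 8381/3200 m = 2.6191 m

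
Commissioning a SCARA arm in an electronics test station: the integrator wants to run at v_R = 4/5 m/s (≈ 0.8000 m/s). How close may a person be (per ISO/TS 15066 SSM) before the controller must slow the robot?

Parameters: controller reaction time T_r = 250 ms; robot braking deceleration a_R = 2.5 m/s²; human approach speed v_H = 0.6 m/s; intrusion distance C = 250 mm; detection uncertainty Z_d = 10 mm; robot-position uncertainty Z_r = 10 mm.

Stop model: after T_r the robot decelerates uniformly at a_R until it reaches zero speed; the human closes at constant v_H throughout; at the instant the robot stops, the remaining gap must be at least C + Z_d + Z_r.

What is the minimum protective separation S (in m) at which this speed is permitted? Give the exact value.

S_min = 47/50 m = 0.9400 m

braking lasts T_s = (4/5)/(5/2) = 0.3200 s
robot in T_r: 0.8000·0.2500 = 0.2000 m
robot under decel: 0.8000²/(2·2.5000) = 0.1280 m
human over T_r+T_s: 0.6000·(0.2500+0.3200) = 0.3420 m
C+Z_d+Z_r = 0.2500+0.0100+0.0100 = 0.2700 m
S_min ≈ 0.2000+0.1280+0.3420+0.2700  ⇒  S_min = 47/50 m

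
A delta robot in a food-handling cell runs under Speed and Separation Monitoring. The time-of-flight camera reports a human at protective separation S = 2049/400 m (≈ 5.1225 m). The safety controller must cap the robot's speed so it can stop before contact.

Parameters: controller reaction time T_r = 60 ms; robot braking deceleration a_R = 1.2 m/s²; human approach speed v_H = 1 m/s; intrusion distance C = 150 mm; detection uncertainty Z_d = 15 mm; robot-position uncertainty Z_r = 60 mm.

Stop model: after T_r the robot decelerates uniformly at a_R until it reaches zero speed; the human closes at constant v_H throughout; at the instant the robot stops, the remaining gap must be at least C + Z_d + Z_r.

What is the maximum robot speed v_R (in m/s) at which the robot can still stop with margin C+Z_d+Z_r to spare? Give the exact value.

quadratic (5/12)·v² + (67/75)·v + (-387/80) = 0
  disc = (67/75)² − 4·(5/12)·(-387/80) = 797449/90000 ; √disc = 893/300
  v_R = (−(67/75) + 893/300) / (2·(5/12)) = 5/2 m/s
check:
stop time T_s = (5/2)/(6/5) = 2.0833 s
robot covers v_R·T_r = 2.5000·0.0600 = 0.1500 m before braking
robot under decel: 2.5000²/(2·1.2000) = 2.6042 m
person approaches 1.0000·(0.0600+2.0833) = 2.1433 m
margins: 0.1500+0.0150+0.0600 = 0.2250 m
sum ≈ 0.1500+2.6042+2.1433+0.2250 ≈ 5.1225 m = S ✓

v_R_max = 5/2 m/s = 2.5000 m/s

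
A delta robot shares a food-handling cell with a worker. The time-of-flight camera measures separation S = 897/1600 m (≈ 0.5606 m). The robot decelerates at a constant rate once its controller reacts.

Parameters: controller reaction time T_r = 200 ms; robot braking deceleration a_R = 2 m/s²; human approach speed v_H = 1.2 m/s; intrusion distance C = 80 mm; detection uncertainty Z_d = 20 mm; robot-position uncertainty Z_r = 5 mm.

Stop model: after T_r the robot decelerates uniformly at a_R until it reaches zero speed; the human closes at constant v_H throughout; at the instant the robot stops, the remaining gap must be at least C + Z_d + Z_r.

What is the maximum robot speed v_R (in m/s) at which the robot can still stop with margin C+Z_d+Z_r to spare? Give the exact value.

v_R_max = 1/4 m/s = 0.2500 m/s

at the boundary: (1/4)·v² + (4/5)·v + (-69/320) = 0
  disc = (4/5)² − 4·(1/4)·(-69/320) = 1369/1600 ; √disc = 37/40
  v_R = (−(4/5) + 37/40) / (2·(1/4)) = 1/4 m/s
check:
braking lasts T_s = (1/4)/2 = 0.1250 s
robot covers v_R·T_r = 0.2500·0.2000 = 0.0500 m before braking
braking distance = 0.2500²/(2·2.0000) = 0.0156 m
person approaches 1.2000·(0.2000+0.1250) = 0.3900 m
residual clearance needed = 0.0800+0.0200+0.0050 = 0.1050 m
sum ≈ 0.0500+0.0156+0.3900+0.1050 ≈ 0.5606 m = S ✓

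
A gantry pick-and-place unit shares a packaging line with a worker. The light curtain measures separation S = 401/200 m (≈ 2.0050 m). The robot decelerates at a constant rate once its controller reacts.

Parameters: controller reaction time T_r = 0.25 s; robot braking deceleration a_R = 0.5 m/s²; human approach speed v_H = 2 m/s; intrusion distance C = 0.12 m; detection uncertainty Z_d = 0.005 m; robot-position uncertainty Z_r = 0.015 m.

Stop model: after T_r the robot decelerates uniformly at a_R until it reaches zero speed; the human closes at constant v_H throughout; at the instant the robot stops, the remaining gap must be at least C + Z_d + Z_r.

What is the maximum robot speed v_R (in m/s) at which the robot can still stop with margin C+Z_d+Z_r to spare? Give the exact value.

at the boundary: (1)·v² + (17/4)·v + (-273/200) = 0
  disc = (17/4)² − 4·(1)·(-273/200) = 9409/400 ; √disc = 97/20
  v_R = (−(17/4) + 97/20) / (2·(1)) = 3/10 m/s
check:
braking lasts T_s = (3/10)/(1/2) = 0.6000 s
reaction-phase robot travel = 0.3000·0.2500 = 0.0750 m
robot covers 0.3000·0.6000 − ½·0.5000·0.6000² = 0.0900 m while stopping
human over T_r+T_s: 2.0000·(0.2500+0.6000) = 1.7000 m
residual clearance needed = 0.1200+0.0050+0.0150 = 0.1400 m
sum ≈ 0.0750+0.0900+1.7000+0.1400 ≈ 2.0050 m = S ✓

v_R_max = 3/10 m/s = 0.3000 m/s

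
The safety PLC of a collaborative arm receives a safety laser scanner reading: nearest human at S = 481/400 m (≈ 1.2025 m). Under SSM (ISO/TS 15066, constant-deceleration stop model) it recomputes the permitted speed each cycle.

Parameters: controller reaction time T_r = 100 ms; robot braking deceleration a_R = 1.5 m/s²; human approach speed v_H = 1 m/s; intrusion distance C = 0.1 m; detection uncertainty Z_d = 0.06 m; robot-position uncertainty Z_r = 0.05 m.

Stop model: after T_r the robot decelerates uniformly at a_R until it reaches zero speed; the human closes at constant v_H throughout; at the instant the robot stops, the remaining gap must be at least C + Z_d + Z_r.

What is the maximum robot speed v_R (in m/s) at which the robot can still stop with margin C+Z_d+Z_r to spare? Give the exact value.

at the boundary: (1/3)·v² + (23/30)·v + (-357/400) = 0
  disc = (23/30)² − 4·(1/3)·(-357/400) = 16/9 ; √disc = 4/3
  v_R = (−(23/30) + 4/3) / (2·(1/3)) = 17/20 m/s
check:
stop time T_s = (17/20)/(3/2) = 0.5667 s
robot in T_r: 0.8500·0.1000 = 0.0850 m
robot covers 0.8500·0.5667 − ½·1.5000·0.5667² = 0.2408 m while stopping
human closes 1.0000·0.6667 = 0.6667 m
margins: 0.1000+0.0600+0.0500 = 0.2100 m
sum ≈ 0.0850+0.2408+0.6667+0.2100 ≈ 1.2025 m = S ✓

v_R_max = 17/20 m/s = 0.8500 m/s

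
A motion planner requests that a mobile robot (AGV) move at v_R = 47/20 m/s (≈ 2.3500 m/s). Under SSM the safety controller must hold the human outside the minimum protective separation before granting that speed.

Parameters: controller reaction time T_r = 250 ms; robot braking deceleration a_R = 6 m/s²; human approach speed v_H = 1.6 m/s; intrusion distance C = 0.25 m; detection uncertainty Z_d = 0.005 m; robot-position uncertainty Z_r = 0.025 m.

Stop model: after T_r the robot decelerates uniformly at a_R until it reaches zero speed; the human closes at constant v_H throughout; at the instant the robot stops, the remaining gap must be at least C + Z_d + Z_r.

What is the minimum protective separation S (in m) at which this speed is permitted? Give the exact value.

S_min = 3767/1600 m = 2.3544 m

braking lasts T_s = (47/20)/6 = 0.3917 s
robot covers v_R·T_r = 2.3500·0.2500 = 0.5875 m before braking
braking distance = 2.3500²/(2·6.0000) = 0.4602 m
human over T_r+T_s: 1.6000·(0.2500+0.3917) = 1.0267 m
margins: 0.2500+0.0050+0.0250 = 0.2800 m
S_min ≈ 0.5875+0.4602+1.0267+0.2800  ⇒  S_min = 3767/1600 m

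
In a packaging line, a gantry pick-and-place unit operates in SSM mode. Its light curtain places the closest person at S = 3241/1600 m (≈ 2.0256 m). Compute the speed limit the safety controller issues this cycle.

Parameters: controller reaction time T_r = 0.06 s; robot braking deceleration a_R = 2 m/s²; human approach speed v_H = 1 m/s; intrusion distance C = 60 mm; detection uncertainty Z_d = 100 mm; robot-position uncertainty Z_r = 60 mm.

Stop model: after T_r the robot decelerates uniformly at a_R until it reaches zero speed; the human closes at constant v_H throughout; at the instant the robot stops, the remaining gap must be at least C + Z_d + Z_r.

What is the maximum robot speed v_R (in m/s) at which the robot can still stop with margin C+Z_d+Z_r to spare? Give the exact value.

v_R_max = 7/4 m/s = 1.7500 m/s

quadratic (1/4)·v² + (14/25)·v + (-2793/1600) = 0
  disc = (14/25)² − 4·(1/4)·(-2793/1600) = 82369/40000 ; √disc = 287/200
  v_R = (−(14/25) + 287/200) / (2·(1/4)) = 7/4 m/s
check:
stop time T_s = (7/4)/2 = 0.8750 s
reaction-phase robot travel = 1.7500·0.0600 = 0.1050 m
robot covers 1.7500·0.8750 − ½·2.0000·0.8750² = 0.7656 m while stopping
human over T_r+T_s: 1.0000·(0.0600+0.8750) = 0.9350 m
margins: 0.0600+0.1000+0.0600 = 0.2200 m
sum ≈ 0.1050+0.7656+0.9350+0.2200 ≈ 2.0256 m = S ✓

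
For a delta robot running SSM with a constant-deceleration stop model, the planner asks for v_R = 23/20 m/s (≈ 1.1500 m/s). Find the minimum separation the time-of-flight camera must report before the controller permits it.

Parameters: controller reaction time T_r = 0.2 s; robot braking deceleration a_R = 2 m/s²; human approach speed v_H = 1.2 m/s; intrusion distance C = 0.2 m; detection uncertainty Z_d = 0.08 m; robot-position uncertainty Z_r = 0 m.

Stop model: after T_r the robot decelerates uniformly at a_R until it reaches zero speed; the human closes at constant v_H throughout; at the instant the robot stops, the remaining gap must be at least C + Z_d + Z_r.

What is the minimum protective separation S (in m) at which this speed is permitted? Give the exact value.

stop time T_s = (23/20)/2 = 0.5750 s
reaction-phase robot travel = 1.1500·0.2000 = 0.2300 m
robot under decel: 1.1500²/(2·2.0000) = 0.3306 m
person approaches 1.2000·(0.2000+0.5750) = 0.9300 m
residual clearance needed = 0.2000+0.0800+0.0000 = 0.2800 m
S_min ≈ 0.2300+0.3306+0.9300+0.2800  ⇒  S_min = 2833/1600 m

S_min = 2833/1600 m = 1.7706 m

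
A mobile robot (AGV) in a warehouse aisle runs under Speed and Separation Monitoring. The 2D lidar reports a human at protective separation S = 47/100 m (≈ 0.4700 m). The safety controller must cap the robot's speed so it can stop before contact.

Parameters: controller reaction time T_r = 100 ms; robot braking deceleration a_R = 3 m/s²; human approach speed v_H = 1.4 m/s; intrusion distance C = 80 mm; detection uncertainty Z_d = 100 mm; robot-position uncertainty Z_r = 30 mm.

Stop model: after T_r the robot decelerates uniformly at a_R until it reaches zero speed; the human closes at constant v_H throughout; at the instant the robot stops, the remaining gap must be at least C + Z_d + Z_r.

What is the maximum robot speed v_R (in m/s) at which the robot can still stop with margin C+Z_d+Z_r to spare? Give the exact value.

v_R_max = 1/5 m/s = 0.2000 m/s

collect terms ⇒ (1/6)·v_R² + (17/30)·v_R + (-3/25) = 0
  disc = (17/30)² − 4·(1/6)·(-3/25) = 361/900 ; √disc = 19/30
  v_R = (−(17/30) + 19/30) / (2·(1/6)) = 1/5 m/s
check:
stop time T_s = (1/5)/3 = 0.0667 s
robot in T_r: 0.2000·0.1000 = 0.0200 m
braking distance = 0.2000²/(2·3.0000) = 0.0067 m
human over T_r+T_s: 1.4000·(0.1000+0.0667) = 0.2333 m
C+Z_d+Z_r = 0.0800+0.1000+0.0300 = 0.2100 m
sum ≈ 0.0200+0.0067+0.2333+0.2100 ≈ 0.4700 m = S ✓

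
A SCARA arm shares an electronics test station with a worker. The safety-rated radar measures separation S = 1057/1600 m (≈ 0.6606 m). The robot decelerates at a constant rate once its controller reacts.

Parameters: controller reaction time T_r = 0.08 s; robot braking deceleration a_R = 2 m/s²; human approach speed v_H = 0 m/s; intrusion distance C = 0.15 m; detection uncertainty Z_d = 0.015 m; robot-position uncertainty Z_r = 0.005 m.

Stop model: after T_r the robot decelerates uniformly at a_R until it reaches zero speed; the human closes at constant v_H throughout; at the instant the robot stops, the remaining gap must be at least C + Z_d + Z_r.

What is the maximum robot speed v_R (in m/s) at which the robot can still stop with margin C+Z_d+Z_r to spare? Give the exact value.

v_R_max = 5/4 m/s = 1.2500 m/s

quadratic (1/4)·v² + (2/25)·v + (-157/320) = 0
  disc = (2/25)² − 4·(1/4)·(-157/320) = 19881/40000 ; √disc = 141/200
  v_R = (−(2/25) + 141/200) / (2·(1/4)) = 5/4 m/s
check:
T_s = v_R/a_R = (5/4)/2 = 0.6250 s
robot covers v_R·T_r = 1.2500·0.0800 = 0.1000 m before braking
robot covers 1.2500·0.6250 − ½·2.0000·0.6250² = 0.3906 m while stopping
human over T_r+T_s: 0.0000·(0.0800+0.6250) = 0.0000 m
margins: 0.1500+0.0150+0.0050 = 0.1700 m
sum ≈ 0.1000+0.3906+0.0000+0.1700 ≈ 0.6606 m = S ✓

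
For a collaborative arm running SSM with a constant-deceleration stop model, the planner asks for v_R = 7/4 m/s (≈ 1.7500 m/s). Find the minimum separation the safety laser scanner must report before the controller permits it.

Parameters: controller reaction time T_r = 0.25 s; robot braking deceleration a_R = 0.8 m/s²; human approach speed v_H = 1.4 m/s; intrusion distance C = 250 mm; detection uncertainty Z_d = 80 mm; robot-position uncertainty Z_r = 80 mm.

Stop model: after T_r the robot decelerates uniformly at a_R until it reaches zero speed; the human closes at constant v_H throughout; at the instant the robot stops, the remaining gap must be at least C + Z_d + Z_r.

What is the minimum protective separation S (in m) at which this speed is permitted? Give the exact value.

T_s = v_R/a_R = (7/4)/(4/5) = 2.1875 s
reaction-phase robot travel = 1.7500·0.2500 = 0.4375 m
robot under decel: 1.7500²/(2·0.8000) = 1.9141 m
human over T_r+T_s: 1.4000·(0.2500+2.1875) = 3.4125 m
residual clearance needed = 0.2500+0.0800+0.0800 = 0.4100 m
S_min ≈ 0.4375+1.9141+3.4125+0.4100  ⇒  S_min = 19757/3200 m

S_min = 19757/3200 m = 6.1741 m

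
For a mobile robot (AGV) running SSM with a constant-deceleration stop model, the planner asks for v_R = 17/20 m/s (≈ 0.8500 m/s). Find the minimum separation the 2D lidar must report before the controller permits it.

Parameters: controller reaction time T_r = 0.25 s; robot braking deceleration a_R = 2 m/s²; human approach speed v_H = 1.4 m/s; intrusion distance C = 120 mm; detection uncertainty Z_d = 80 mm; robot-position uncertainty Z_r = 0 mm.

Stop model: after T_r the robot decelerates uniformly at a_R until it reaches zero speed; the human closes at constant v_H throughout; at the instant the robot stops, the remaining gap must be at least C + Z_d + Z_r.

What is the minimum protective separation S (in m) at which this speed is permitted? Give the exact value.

S_min = 2461/1600 m = 1.5381 m

braking lasts T_s = (17/20)/2 = 0.4250 s
reaction-phase robot travel = 0.8500·0.2500 = 0.2125 m
robot under decel: 0.8500²/(2·2.0000) = 0.1806 m
human closes 1.4000·0.6750 = 0.9450 m
residual clearance needed = 0.1200+0.0800+0.0000 = 0.2000 m
S_min ≈ 0.2125+0.1806+0.9450+0.2000  ⇒  S_min = 2461/1600 m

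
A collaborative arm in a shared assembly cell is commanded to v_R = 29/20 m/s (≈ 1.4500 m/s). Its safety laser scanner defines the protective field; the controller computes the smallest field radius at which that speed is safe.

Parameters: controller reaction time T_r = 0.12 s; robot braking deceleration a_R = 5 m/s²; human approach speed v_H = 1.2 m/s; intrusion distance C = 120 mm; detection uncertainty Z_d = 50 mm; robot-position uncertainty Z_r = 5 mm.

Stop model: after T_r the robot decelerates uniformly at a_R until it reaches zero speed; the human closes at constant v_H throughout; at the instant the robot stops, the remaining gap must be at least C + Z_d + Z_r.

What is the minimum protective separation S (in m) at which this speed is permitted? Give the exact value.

S_min = 841/800 m = 1.0513 m

stop time T_s = (29/20)/5 = 0.2900 s
robot covers v_R·T_r = 1.4500·0.1200 = 0.1740 m before braking
robot covers 1.4500·0.2900 − ½·5.0000·0.2900² = 0.2102 m while stopping
person approaches 1.2000·(0.1200+0.2900) = 0.4920 m
residual clearance needed = 0.1200+0.0500+0.0050 = 0.1750 m
S_min ≈ 0.1740+0.2102+0.4920+0.1750  ⇒  S_min = 841/800 m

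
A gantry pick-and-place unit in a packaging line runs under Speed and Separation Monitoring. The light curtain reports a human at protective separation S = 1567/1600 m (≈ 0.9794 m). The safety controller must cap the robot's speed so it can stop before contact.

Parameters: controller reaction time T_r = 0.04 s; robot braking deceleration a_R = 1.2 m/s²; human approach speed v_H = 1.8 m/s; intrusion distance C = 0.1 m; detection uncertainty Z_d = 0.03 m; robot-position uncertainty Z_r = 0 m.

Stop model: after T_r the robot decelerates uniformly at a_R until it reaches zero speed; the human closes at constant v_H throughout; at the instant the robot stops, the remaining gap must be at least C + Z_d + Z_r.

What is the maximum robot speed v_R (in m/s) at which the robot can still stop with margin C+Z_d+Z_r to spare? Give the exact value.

quadratic (5/12)·v² + (77/50)·v + (-6219/8000) = 0
  disc = (77/50)² − 4·(5/12)·(-6219/8000) = 146689/40000 ; √disc = 383/200
  v_R = (−(77/50) + 383/200) / (2·(5/12)) = 9/20 m/s
check:
T_s = v_R/a_R = (9/20)/(6/5) = 0.3750 s
reaction-phase robot travel = 0.4500·0.0400 = 0.0180 m
braking distance = 0.4500²/(2·1.2000) = 0.0844 m
human over T_r+T_s: 1.8000·(0.0400+0.3750) = 0.7470 m
margins: 0.1000+0.0300+0.0000 = 0.1300 m
sum ≈ 0.0180+0.0844+0.7470+0.1300 ≈ 0.9794 m = S ✓

v_R_max = 9/20 m/s = 0.4500 m/s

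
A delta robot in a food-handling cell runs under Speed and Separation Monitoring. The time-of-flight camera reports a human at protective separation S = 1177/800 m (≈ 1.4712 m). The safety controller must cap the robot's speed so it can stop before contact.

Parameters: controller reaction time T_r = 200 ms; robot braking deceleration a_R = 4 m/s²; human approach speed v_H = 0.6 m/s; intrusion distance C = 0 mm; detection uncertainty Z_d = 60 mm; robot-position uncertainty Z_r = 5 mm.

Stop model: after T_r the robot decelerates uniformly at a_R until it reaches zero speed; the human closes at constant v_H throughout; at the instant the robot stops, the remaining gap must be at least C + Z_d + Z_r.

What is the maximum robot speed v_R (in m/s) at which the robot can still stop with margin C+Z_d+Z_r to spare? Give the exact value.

at the boundary: (1/8)·v² + (7/20)·v + (-1029/800) = 0
  disc = (7/20)² − 4·(1/8)·(-1029/800) = 49/64 ; √disc = 7/8
  v_R = (−(7/20) + 7/8) / (2·(1/8)) = 21/10 m/s
check:
T_s = v_R/a_R = (21/10)/4 = 0.5250 s
robot in T_r: 2.1000·0.2000 = 0.4200 m
robot covers 2.1000·0.5250 − ½·4.0000·0.5250² = 0.5513 m while stopping
human over T_r+T_s: 0.6000·(0.2000+0.5250) = 0.4350 m
residual clearance needed = 0.0000+0.0600+0.0050 = 0.0650 m
sum ≈ 0.4200+0.5513+0.4350+0.0650 ≈ 1.4712 m = S ✓

v_R_max = 21/10 m/s = 2.1000 m/s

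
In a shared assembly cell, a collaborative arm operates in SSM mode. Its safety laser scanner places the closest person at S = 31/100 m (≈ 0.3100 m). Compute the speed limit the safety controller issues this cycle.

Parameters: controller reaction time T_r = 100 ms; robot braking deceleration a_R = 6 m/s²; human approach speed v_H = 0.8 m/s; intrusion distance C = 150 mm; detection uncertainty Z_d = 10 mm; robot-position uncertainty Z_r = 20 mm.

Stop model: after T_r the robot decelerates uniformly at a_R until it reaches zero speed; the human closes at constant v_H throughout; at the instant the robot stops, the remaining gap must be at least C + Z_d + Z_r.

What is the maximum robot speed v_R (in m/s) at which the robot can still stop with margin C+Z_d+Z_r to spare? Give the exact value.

quadratic (1/12)·v² + (7/30)·v + (-1/20) = 0
  disc = (7/30)² − 4·(1/12)·(-1/20) = 16/225 ; √disc = 4/15
  v_R = (−(7/30) + 4/15) / (2·(1/12)) = 1/5 m/s
check:
T_s = v_R/a_R = (1/5)/6 = 0.0333 s
robot covers v_R·T_r = 0.2000·0.1000 = 0.0200 m before braking
robot covers 0.2000·0.0333 − ½·6.0000·0.0333² = 0.0033 m while stopping
human over T_r+T_s: 0.8000·(0.1000+0.0333) = 0.1067 m
C+Z_d+Z_r = 0.1500+0.0100+0.0200 = 0.1800 m
sum ≈ 0.0200+0.0033+0.1067+0.1800 ≈ 0.3100 m = S ✓

v_R_max = 1/5 m/s = 0.2000 m/s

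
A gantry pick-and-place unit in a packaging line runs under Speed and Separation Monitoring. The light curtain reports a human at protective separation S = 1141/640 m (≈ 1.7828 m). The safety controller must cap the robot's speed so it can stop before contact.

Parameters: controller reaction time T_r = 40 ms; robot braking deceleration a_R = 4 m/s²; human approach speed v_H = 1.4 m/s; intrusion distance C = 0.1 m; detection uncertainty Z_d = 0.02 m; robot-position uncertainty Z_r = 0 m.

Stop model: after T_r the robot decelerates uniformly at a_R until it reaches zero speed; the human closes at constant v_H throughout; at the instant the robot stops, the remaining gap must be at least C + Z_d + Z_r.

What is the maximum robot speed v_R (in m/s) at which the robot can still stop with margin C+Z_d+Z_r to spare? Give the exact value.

v_R_max = 47/20 m/s = 2.3500 m/s

at the boundary: (1/8)·v² + (39/100)·v + (-25709/16000) = 0
  disc = (39/100)² − 4·(1/8)·(-25709/16000) = 152881/160000 ; √disc = 391/400
  v_R = (−(39/100) + 391/400) / (2·(1/8)) = 47/20 m/s
check:
T_s = v_R/a_R = (47/20)/4 = 0.5875 s
robot in T_r: 2.3500·0.0400 = 0.0940 m
robot under decel: 2.3500²/(2·4.0000) = 0.6903 m
person approaches 1.4000·(0.0400+0.5875) = 0.8785 m
C+Z_d+Z_r = 0.1000+0.0200+0.0000 = 0.1200 m
sum ≈ 0.0940+0.6903+0.8785+0.1200 ≈ 1.7828 m = S ✓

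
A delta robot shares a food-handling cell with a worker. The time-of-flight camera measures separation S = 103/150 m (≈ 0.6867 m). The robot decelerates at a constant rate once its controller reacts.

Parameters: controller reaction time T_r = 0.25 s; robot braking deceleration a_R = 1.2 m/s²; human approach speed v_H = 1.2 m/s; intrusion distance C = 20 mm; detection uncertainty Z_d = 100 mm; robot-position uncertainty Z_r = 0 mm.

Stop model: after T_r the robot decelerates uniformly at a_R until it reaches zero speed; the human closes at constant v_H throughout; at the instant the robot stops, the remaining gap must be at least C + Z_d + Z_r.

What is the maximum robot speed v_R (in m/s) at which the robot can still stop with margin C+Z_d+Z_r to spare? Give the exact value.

collect terms ⇒ (5/12)·v_R² + (5/4)·v_R + (-4/15) = 0
  disc = (5/4)² − 4·(5/12)·(-4/15) = 289/144 ; √disc = 17/12
  v_R = (−(5/4) + 17/12) / (2·(5/12)) = 1/5 m/s
check:
stop time T_s = (1/5)/(6/5) = 0.1667 s
robot in T_r: 0.2000·0.2500 = 0.0500 m
robot covers 0.2000·0.1667 − ½·1.2000·0.1667² = 0.0167 m while stopping
human over T_r+T_s: 1.2000·(0.2500+0.1667) = 0.5000 m
C+Z_d+Z_r = 0.0200+0.1000+0.0000 = 0.1200 m
sum ≈ 0.0500+0.0167+0.5000+0.1200 ≈ 0.6867 m = S ✓

v_R_max = 1/5 m/s = 0.2000 m/s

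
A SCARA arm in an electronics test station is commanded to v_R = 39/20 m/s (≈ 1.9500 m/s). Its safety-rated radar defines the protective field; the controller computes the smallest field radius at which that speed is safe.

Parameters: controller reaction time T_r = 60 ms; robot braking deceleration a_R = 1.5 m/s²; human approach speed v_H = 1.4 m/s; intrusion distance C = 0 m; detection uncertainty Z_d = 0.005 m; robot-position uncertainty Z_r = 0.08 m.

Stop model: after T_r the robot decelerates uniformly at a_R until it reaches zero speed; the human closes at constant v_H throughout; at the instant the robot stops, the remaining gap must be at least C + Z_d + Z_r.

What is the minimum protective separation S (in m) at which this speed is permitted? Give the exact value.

braking lasts T_s = (39/20)/(3/2) = 1.3000 s
robot covers v_R·T_r = 1.9500·0.0600 = 0.1170 m before braking
robot covers 1.9500·1.3000 − ½·1.5000·1.3000² = 1.2675 m while stopping
human over T_r+T_s: 1.4000·(0.0600+1.3000) = 1.9040 m
margins: 0.0000+0.0050+0.0800 = 0.0850 m
S_min ≈ 0.1170+1.2675+1.9040+0.0850  ⇒  S_min = 6747/2000 m

S_min = 6747/2000 m = 3.3735 m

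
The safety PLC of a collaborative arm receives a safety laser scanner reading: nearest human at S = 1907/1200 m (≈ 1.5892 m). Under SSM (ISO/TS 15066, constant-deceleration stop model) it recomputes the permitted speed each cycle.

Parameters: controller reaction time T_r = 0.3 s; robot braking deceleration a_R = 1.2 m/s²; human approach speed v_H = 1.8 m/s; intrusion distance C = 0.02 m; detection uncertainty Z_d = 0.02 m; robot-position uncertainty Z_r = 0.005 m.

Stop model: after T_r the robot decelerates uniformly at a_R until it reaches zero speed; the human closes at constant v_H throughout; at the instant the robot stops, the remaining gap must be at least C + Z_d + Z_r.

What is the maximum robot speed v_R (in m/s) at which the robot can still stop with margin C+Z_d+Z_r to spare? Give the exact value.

collect terms ⇒ (5/12)·v_R² + (9/5)·v_R + (-241/240) = 0
  disc = (9/5)² − 4·(5/12)·(-241/240) = 17689/3600 ; √disc = 133/60
  v_R = (−(9/5) + 133/60) / (2·(5/12)) = 1/2 m/s
check:
braking lasts T_s = (1/2)/(6/5) = 0.4167 s
reaction-phase robot travel = 0.5000·0.3000 = 0.1500 m
robot under decel: 0.5000²/(2·1.2000) = 0.1042 m
person approaches 1.8000·(0.3000+0.4167) = 1.2900 m
residual clearance needed = 0.0200+0.0200+0.0050 = 0.0450 m
sum ≈ 0.1500+0.1042+1.2900+0.0450 ≈ 1.5892 m = S ✓

v_R_max = 1/2 m/s = 0.5000 m/s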